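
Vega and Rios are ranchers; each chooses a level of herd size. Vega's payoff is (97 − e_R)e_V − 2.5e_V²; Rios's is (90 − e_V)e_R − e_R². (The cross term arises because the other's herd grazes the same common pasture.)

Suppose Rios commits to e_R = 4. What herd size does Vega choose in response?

Expanding Vega's payoff: 97e_V − e_Re_V − 2.5e_V².
∂π/∂e_V = 97 − e_R − 5e_V = 0, so e_V = 19.4 − 0.2e_R.
At e_R = 4: e_V = 19.4 − 0.2·4 = 18.6.

18.6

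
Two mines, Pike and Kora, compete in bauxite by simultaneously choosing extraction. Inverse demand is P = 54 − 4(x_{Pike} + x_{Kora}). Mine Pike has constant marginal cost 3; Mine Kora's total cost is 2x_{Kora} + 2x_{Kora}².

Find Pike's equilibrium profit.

Mine Pike's profit: π = x_{Pike}(54 − 4(x_{Pike} + x_{Kora})) − 3x_{Pike}.
∂π/∂x_{Pike} = 51 − 8x_{Pike} − 4x_{Kora} = 0, so x_{Pike} = 6.375 − 0.5x_{Kora}.
For Kora: ∂π/∂x_{Kora} = 52 − 12x_{Kora} − 4x_{Pike} = 0 ⇒ x_{Kora} = 13/3 − (1/3)x_{Pike}.
Solving the two reaction functions simultaneously: (1 − (−0.5)(−1/3))x_{Pike} = 6.375 − 0.5·(13/3), so (5/6)x_{Pike} = 101/24 and x_{Pike} = 5.05.
Then x_{Kora} = 13/3 − (1/3)·5.05 = 2.65.
Price P = 54 − 4·7.7 = 23.2.
Pike's profit: (23.2 − 3)·5.05 = 102.01.

102.01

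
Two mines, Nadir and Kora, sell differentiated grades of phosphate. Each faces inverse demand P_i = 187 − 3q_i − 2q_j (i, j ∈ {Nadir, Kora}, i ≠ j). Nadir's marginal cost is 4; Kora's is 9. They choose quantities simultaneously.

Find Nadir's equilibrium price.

Mine Nadir's profit: π = q_{Nadir}(187 − 3q_{Nadir} − 2q_{Kora}) − 4q_{Nadir}.
∂π/∂q_{Nadir} = 183 − 6q_{Nadir} − 2q_{Kora} = 0 ⇒ q_{Nadir} = 30.5 − (1/3)q_{Kora}.
Similarly q_{Kora} = 89/3 − (1/3)q_{Nadir}.
Substituting the second reaction function into the first: q_{Nadir} = 30.5 − (1/3)(89/3 − (1/3)q_{Nadir}), which gives (8/9)q_{Nadir} = 371/18 ⇒ q_{Nadir} = 23.1875.
Then q_{Kora} = 89/3 − (1/3)·23.1875 = 21.9375.
P_{Nadir} = 187 − 3·23.1875 − 2·21.9375 = 73.5625.

73.5625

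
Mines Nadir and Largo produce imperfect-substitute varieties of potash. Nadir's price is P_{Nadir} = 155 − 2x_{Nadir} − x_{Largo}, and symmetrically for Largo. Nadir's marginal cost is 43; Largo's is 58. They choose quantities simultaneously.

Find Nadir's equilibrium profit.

1095.12

Mine Nadir's profit: π = x_{Nadir}(155 − 2x_{Nadir} − x_{Largo}) − 43x_{Nadir}.
∂π/∂x_{Nadir} = 112 − 4x_{Nadir} − x_{Largo} = 0 ⇒ x_{Nadir} = 28 − 0.25x_{Largo}.
Similarly x_{Largo} = 24.25 − 0.25x_{Nadir}.
Substituting the second reaction function into the first: x_{Nadir} = 28 − 0.25(24.25 − 0.25x_{Nadir}), which gives 0.9375x_{Nadir} = 21.9375 ⇒ x_{Nadir} = 23.4.
Then x_{Largo} = 24.25 − 0.25·23.4 = 18.4.
P_{Nadir} = 155 − 2·23.4 − 18.4 = 89.8.
Profit = (89.8 − 43)·23.4 = 1095.12.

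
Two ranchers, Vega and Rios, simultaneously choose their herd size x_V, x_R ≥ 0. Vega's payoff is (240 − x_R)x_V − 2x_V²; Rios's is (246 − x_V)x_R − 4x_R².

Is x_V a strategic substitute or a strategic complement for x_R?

Expanding Vega's payoff: 240x_V − x_Rx_V − 2x_V².
∂π/∂x_V = 240 − x_R − 4x_V = 0, so x_V = 60 − 0.25x_R.
The best-response slope dx_V/dx_R = −0.25 < 0: the reaction function is downward-sloping, so the choices are strategic substitutes.

strategic substitutes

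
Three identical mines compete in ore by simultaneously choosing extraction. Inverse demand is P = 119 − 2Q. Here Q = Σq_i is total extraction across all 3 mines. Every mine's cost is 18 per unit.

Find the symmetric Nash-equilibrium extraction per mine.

12.625

A representative mine's profit is π_i = q_i(119 − 2Q) − 18q_i, with Q = q_i + Σ_{j≠i} q_j.
First-order condition: 101 − 4q_i − 2Σ_{j≠i} q_j = 0.
With identical mines, set every q_j = q: then 101 − 4q − 4q = 0, i.e. q = 101/8 = 12.625.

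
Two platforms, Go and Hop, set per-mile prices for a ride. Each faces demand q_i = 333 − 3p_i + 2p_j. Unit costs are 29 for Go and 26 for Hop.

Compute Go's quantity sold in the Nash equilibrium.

Go's profit: π = (p_{Go} − 29)(333 − 3p_{Go} + 2p_{Hop}).
∂π/∂p_{Go} = 420 − 6p_{Go} + 2p_{Hop} = 0 ⇒ p_{Go} = 70 + (1/3)p_{Hop}.
Similarly p_{Hop} = 68.5 + (1/3)p_{Go}.
Plugging p_{Hop} into Go's best response: p_{Go} = 70 + (1/3)(68.5 + (1/3)p_{Go}) ⇒ (8/9)p_{Go} = 557/6, so p_{Go} = 104.4375.
Then p_{Hop} = 68.5 + (1/3)·104.4375 = 103.3125.
q_{Go} = 333 − 3·104.4375 + 2·103.3125 = 226.3125.

226.3125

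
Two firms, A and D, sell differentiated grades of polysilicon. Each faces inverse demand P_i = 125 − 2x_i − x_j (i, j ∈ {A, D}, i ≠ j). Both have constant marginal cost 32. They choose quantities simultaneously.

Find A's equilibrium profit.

691.92

Firm A's profit: π = x_A(125 − 2x_A − x_D) − 32x_A.
∂π/∂x_A = 93 − 4x_A − x_D = 0 ⇒ x_A = 23.25 − 0.25x_D.
The game is symmetric, so in equilibrium x_D = x_A: the reaction function gives 1.25x_A = 23.25, hence x_A = 18.6.
P_A = 125 − 2·18.6 − 18.6 = 69.2.
Profit = (69.2 − 32)·18.6 = 691.92.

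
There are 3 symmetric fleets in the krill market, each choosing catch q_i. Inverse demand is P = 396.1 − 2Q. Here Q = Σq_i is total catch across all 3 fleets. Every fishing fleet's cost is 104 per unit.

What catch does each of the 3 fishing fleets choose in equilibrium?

A representative fishing fleet's profit is π_i = q_i(396.1 − 2Q) − 104q_i, with Q = q_i + Σ_{j≠i} q_j.
First-order condition: 292.1 − 4q_i − 2Σ_{j≠i} q_j = 0.
Imposing symmetry (q_j = q for all j) turns Σ_{j≠i} q_j into 2q, so 292.1 = 8q and q = 36.5125.

36.5125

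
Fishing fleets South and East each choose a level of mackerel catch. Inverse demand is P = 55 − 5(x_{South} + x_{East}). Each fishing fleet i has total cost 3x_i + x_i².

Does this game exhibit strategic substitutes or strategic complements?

Fishing fleet South's profit: π = x_{South}(55 − 5(x_{South} + x_{East})) − 3x_{South} − x_{South}².
∂π/∂x_{South} = 52 − 12x_{South} − 5x_{East} = 0, so x_{South} = 13/3 − (5/12)x_{East}.
The best-response slope dx_{South}/dx_{East} = −5/12 < 0: the reaction function is downward-sloping, so the choices are strategic substitutes.

strategic substitutes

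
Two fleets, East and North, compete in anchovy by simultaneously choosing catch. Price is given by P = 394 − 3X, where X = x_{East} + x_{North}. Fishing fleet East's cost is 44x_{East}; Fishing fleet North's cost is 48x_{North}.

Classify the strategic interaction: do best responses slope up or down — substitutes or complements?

strategic substitutes

Fishing fleet East's profit: π = x_{East}(394 − 3(x_{East} + x_{North})) − 44x_{East}.
∂π/∂x_{East} = 350 − 6x_{East} − 3x_{North} = 0, so x_{East} = 175/3 − 0.5x_{North}.
The best-response slope dx_{East}/dx_{North} = −0.5 < 0: the reaction function is downward-sloping, so the choices are strategic substitutes.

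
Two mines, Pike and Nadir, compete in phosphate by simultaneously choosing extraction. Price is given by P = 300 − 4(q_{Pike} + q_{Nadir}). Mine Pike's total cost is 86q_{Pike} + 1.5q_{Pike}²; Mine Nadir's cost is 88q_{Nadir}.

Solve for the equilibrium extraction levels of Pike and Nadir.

12, 20.5

Mine Pike's profit: π = q_{Pike}(300 − 4(q_{Pike} + q_{Nadir})) − 86q_{Pike} − 1.5q_{Pike}².
∂π/∂q_{Pike} = 214 − 11q_{Pike} − 4q_{Nadir} = 0, so q_{Pike} = 214/11 − (4/11)q_{Nadir}.
For Nadir: ∂π/∂q_{Nadir} = 212 − 8q_{Nadir} − 4q_{Pike} = 0 ⇒ q_{Nadir} = 26.5 − 0.5q_{Pike}.
Plugging q_{Nadir} into Pike's best response: q_{Pike} = 214/11 − (4/11)(26.5 − 0.5q_{Pike}) ⇒ (9/11)q_{Pike} = 108/11, so q_{Pike} = 12.
Then q_{Nadir} = 26.5 − 0.5·12 = 20.5.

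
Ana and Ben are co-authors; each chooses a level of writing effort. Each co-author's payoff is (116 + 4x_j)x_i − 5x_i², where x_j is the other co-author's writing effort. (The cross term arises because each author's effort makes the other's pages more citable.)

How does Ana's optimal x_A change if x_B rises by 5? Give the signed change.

Ana's payoff is (116 + 4x_B)x_A − 5x_A².
∂π/∂x_A = 116 + 4x_B − 10x_A = 0, so x_A = 11.6 + 0.4x_B.
The reaction-function slope is 0.4, so a 5-unit rise in x_B moves x_A by 0.4 × 5 = 2. Ana's best response rises — the actions are strategic complements.

2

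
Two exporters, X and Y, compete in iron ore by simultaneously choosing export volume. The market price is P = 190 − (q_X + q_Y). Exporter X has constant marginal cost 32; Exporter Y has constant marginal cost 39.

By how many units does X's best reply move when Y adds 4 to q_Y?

Exporter X's profit: π = q_X(190 − (q_X + q_Y)) − 32q_X.
∂π/∂q_X = 158 − 2q_X − q_Y = 0, so q_X = 79 − 0.5q_Y.
The reaction-function slope is −0.5, so a 4-unit rise in q_Y moves q_X by −0.5 × 4 = −2. X's best response falls — the actions are strategic substitutes.

-2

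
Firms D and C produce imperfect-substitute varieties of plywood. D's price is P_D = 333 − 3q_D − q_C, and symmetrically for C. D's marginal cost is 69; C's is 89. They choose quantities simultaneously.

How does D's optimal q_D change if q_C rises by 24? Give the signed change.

Firm D's profit: π = q_D(333 − 3q_D − q_C) − 69q_D.
∂π/∂q_D = 264 − 6q_D − q_C = 0 ⇒ q_D = 44 − (1/6)q_C.
The reaction-function slope is −1/6, so a 24-unit rise in q_C moves q_D by −1/6 × 24 = −4. D's best response falls — the actions are strategic substitutes.

-4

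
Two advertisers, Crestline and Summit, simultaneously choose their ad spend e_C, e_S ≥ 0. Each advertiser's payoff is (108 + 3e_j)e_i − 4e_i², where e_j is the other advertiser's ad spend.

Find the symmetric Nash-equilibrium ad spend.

Crestline's payoff is (108 + 3e_S)e_C − 4e_C².
∂π/∂e_C = 108 + 3e_S − 8e_C = 0, so e_C = 13.5 + 0.375e_S.
Setting e_C = e_S in the reaction function: e_C = 13.5 + 0.375e_C, so e_C = 13.5 / 0.625 = 21.6.

21.6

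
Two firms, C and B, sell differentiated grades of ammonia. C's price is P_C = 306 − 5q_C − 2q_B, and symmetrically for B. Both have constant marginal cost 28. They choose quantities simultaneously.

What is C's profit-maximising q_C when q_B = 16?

Firm C's profit: π = q_C(306 − 5q_C − 2q_B) − 28q_C.
∂π/∂q_C = 278 − 10q_C − 2q_B = 0 ⇒ q_C = 27.8 − 0.2q_B.
At q_B = 16: q_C = 27.8 − 0.2·16 = 24.6.

24.6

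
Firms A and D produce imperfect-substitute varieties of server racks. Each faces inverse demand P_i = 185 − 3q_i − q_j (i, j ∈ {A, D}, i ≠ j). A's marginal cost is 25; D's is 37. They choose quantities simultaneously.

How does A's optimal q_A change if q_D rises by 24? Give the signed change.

Firm A's profit: π = q_A(185 − 3q_A − q_D) − 25q_A.
∂π/∂q_A = 160 − 6q_A − q_D = 0 ⇒ q_A = 80/3 − (1/6)q_D.
The reaction-function slope is −1/6, so a 24-unit rise in q_D moves q_A by −1/6 × 24 = −4. A's best response falls — the actions are strategic substitutes.

-4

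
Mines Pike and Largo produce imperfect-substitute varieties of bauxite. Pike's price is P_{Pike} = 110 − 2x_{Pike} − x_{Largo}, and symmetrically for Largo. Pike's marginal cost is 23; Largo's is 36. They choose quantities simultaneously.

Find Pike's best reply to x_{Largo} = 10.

Mine Pike's profit: π = x_{Pike}(110 − 2x_{Pike} − x_{Largo}) − 23x_{Pike}.
∂π/∂x_{Pike} = 87 − 4x_{Pike} − x_{Largo} = 0 ⇒ x_{Pike} = 21.75 − 0.25x_{Largo}.
At x_{Largo} = 10: x_{Pike} = 21.75 − 0.25·10 = 19.25.

19.25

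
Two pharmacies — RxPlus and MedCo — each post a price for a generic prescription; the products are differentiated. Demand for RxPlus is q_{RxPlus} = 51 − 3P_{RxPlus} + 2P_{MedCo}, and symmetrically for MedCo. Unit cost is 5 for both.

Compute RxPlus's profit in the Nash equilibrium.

RxPlus's profit: π = (P_{RxPlus} − 5)(51 − 3P_{RxPlus} + 2P_{MedCo}).
∂π/∂P_{RxPlus} = 66 − 6P_{RxPlus} + 2P_{MedCo} = 0 ⇒ P_{RxPlus} = 11 + (1/3)P_{MedCo}.
By symmetry P_{MedCo} = P_{RxPlus}; substituting into the reaction function, (2/3)P_{RxPlus} = 11 and P_{RxPlus} = 16.5.
q_{RxPlus} = 51 − 3·16.5 + 2·16.5 = 34.5.
Profit = (16.5 − 5)·34.5 = 396.75.

396.75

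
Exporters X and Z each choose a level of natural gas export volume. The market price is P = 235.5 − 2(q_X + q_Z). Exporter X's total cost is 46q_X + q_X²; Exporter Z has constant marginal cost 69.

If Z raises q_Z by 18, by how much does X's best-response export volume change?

Exporter X's profit: π = q_X(235.5 − 2(q_X + q_Z)) − 46q_X − q_X².
∂π/∂q_X = 189.5 − 6q_X − 2q_Z = 0, so q_X = 379/12 − (1/3)q_Z.
The reaction-function slope is −1/3, so an 18-unit rise in q_Z moves q_X by −1/3 × 18 = −6. X's best response falls — the actions are strategic substitutes.

-6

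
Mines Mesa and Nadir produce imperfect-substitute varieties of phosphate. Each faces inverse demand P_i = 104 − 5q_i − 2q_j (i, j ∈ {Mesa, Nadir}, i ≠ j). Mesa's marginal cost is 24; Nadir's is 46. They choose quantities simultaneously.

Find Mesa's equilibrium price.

Mine Mesa's profit: π = q_{Mesa}(104 − 5q_{Mesa} − 2q_{Nadir}) − 24q_{Mesa}.
∂π/∂q_{Mesa} = 80 − 10q_{Mesa} − 2q_{Nadir} = 0 ⇒ q_{Mesa} = 8 − 0.2q_{Nadir}.
Similarly q_{Nadir} = 5.8 − 0.2q_{Mesa}.
Substituting the second reaction function into the first: q_{Mesa} = 8 − 0.2(5.8 − 0.2q_{Mesa}), which gives 0.96q_{Mesa} = 6.84 ⇒ q_{Mesa} = 7.125.
Then q_{Nadir} = 5.8 − 0.2·7.125 = 4.375.
P_{Mesa} = 104 − 5·7.125 − 2·4.375 = 59.625.

59.625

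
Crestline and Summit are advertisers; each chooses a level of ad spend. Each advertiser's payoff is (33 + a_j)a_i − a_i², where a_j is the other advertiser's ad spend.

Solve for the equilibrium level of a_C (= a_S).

Crestline's payoff is (33 + a_S)a_C − a_C².
∂π/∂a_C = 33 + a_S − 2a_C = 0, so a_C = 16.5 + 0.5a_S.
The game is symmetric, so in equilibrium a_S = a_C: the reaction function gives 0.5a_C = 16.5, hence a_C = 33.

33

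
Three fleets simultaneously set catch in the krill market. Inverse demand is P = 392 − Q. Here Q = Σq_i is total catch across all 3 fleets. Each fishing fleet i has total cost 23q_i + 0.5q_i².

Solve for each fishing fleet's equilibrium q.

A representative fishing fleet's profit is π_i = q_i(392 − Q) − 23q_i − 0.5q_i², with Q = q_i + Σ_{j≠i} q_j.
First-order condition: 369 − 3q_i − Σ_{j≠i} q_j = 0.
In a symmetric equilibrium every fishing fleet chooses the same q, so Σ_{j≠i} q_j = 2q. The condition becomes 369 − 5q = 0, giving q = 369/5 = 73.8.

73.8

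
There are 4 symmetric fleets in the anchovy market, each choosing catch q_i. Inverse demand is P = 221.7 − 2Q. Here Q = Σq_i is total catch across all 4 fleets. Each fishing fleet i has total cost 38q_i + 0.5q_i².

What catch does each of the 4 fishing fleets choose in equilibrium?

16.7

A representative fishing fleet's profit is π_i = q_i(221.7 − 2Q) − 38q_i − 0.5q_i², with Q = q_i + Σ_{j≠i} q_j.
First-order condition: 183.7 − 5q_i − 2Σ_{j≠i} q_j = 0.
In a symmetric equilibrium every fishing fleet chooses the same q, so Σ_{j≠i} q_j = 3q. The condition becomes 183.7 − 11q = 0, giving q = 183.7/11 = 16.7.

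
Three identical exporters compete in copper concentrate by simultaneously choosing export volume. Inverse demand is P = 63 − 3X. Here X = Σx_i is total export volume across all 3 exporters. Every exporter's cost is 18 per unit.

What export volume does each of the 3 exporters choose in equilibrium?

A representative exporter's profit is π_i = x_i(63 − 3X) − 18x_i, with X = x_i + Σ_{j≠i} x_j.
First-order condition: 45 − 6x_i − 3Σ_{j≠i} x_j = 0.
With identical exporters, set every x_j = x: then 45 − 6x − 6x = 0, i.e. x = 45/12 = 3.75.

3.75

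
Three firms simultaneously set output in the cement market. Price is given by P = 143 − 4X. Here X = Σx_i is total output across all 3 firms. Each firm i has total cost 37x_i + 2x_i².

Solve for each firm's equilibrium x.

A representative firm's profit is π_i = x_i(143 − 4X) − 37x_i − 2x_i², with X = x_i + Σ_{j≠i} x_j.
First-order condition: 106 − 12x_i − 4Σ_{j≠i} x_j = 0.
With identical firms, set every x_j = x: then 106 − 12x − 8x = 0, i.e. x = 106/20 = 5.3.

5.3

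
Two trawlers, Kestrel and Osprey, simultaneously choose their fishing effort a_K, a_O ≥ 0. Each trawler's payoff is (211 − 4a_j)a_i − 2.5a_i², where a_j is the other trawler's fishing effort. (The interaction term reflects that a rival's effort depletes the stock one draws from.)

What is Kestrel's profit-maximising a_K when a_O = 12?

32.6

Kestrel's payoff is (211 − 4a_O)a_K − 2.5a_K².
∂π/∂a_K = 211 − 4a_O − 5a_K = 0, so a_K = 42.2 − 0.8a_O.
At a_O = 12: a_K = 42.2 − 0.8·12 = 32.6.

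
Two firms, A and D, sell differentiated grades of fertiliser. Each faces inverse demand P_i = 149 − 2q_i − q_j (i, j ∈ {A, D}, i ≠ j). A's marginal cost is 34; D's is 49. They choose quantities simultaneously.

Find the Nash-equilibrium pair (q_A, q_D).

24, 19

Firm A's profit: π = q_A(149 − 2q_A − q_D) − 34q_A.
∂π/∂q_A = 115 − 4q_A − q_D = 0 ⇒ q_A = 28.75 − 0.25q_D.
Similarly q_D = 25 − 0.25q_A.
Solving the two reaction functions simultaneously: (1 − (−0.25)(−0.25))q_A = 28.75 − 0.25·25, so 0.9375q_A = 22.5 and q_A = 24.
Then q_D = 25 − 0.25·24 = 19.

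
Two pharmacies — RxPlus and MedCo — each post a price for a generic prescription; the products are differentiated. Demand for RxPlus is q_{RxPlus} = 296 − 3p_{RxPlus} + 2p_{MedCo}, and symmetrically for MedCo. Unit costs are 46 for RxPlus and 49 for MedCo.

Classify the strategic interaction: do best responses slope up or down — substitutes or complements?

strategic complements

RxPlus's profit: π = (p_{RxPlus} − 46)(296 − 3p_{RxPlus} + 2p_{MedCo}).
∂π/∂p_{RxPlus} = 434 − 6p_{RxPlus} + 2p_{MedCo} = 0 ⇒ p_{RxPlus} = 217/3 + (1/3)p_{MedCo}.
The best-response slope dp_{RxPlus}/dp_{MedCo} = 1/3 > 0: the reaction function is upward-sloping, so the choices are strategic complements.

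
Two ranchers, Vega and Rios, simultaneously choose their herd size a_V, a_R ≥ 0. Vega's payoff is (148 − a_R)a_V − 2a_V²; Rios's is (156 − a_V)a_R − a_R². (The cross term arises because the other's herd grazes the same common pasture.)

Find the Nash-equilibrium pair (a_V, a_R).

Expanding Vega's payoff: 148a_V − a_Ra_V − 2a_V².
∂π/∂a_V = 148 − a_R − 4a_V = 0, so a_V = 37 − 0.25a_R.
Likewise for Rios: a_R = 78 − 0.5a_V.
Solving the two reaction functions simultaneously: (1 − (−0.25)(−0.5))a_V = 37 − 0.25·78, so 0.875a_V = 17.5 and a_V = 20.
Then a_R = 78 − 0.5·20 = 68.

20, 68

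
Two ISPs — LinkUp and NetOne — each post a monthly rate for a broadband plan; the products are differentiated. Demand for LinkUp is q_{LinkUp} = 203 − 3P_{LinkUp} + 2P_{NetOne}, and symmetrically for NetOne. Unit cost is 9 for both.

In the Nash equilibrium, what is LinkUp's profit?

7056.75

LinkUp's profit: π = (P_{LinkUp} − 9)(203 − 3P_{LinkUp} + 2P_{NetOne}).
∂π/∂P_{LinkUp} = 230 − 6P_{LinkUp} + 2P_{NetOne} = 0 ⇒ P_{LinkUp} = 115/3 + (1/3)P_{NetOne}.
By symmetry P_{NetOne} = P_{LinkUp}; substituting into the reaction function, (2/3)P_{LinkUp} = 115/3 and P_{LinkUp} = 57.5.
q_{LinkUp} = 203 − 3·57.5 + 2·57.5 = 145.5.
Profit = (57.5 − 9)·145.5 = 7056.75.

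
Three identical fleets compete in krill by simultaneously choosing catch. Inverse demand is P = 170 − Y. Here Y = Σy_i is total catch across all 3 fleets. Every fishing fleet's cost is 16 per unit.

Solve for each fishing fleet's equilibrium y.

38.5

A representative fishing fleet's profit is π_i = y_i(170 − Y) − 16y_i, with Y = y_i + Σ_{j≠i} y_j.
First-order condition: 154 − 2y_i − Σ_{j≠i} y_j = 0.
Imposing symmetry (y_j = y for all j) turns Σ_{j≠i} y_j into 2y, so 154 = 4y and y = 38.5.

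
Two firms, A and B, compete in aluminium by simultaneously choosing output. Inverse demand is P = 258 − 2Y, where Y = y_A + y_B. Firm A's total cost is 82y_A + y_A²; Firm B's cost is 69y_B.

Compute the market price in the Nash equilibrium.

Firm A's profit: π = y_A(258 − 2(y_A + y_B)) − 82y_A − y_A².
∂π/∂y_A = 176 − 6y_A − 2y_B = 0, so y_A = 88/3 − (1/3)y_B.
For B: ∂π/∂y_B = 189 − 4y_B − 2y_A = 0 ⇒ y_B = 47.25 − 0.5y_A.
Plugging y_B into A's best response: y_A = 88/3 − (1/3)(47.25 − 0.5y_A) ⇒ (5/6)y_A = 163/12, so y_A = 16.3.
Then y_B = 47.25 − 0.5·16.3 = 39.1.
Equilibrium price: P = 258 − 2·55.4 = 147.2.

147.2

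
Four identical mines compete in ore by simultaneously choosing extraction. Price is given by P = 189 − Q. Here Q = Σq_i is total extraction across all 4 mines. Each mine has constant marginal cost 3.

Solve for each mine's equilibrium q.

37.2

A representative mine's profit is π_i = q_i(189 − Q) − 3q_i, with Q = q_i + Σ_{j≠i} q_j.
First-order condition: 186 − 2q_i − Σ_{j≠i} q_j = 0.
With identical mines, set every q_j = q: then 186 − 2q − 3q = 0, i.e. q = 186/5 = 37.2.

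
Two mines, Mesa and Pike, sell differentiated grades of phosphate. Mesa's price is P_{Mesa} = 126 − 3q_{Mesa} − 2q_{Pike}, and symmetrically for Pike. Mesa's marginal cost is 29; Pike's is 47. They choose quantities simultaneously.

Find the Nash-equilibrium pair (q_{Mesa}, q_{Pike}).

13.25, 8.75

Mine Mesa's profit: π = q_{Mesa}(126 − 3q_{Mesa} − 2q_{Pike}) − 29q_{Mesa}.
∂π/∂q_{Mesa} = 97 − 6q_{Mesa} − 2q_{Pike} = 0 ⇒ q_{Mesa} = 97/6 − (1/3)q_{Pike}.
Similarly q_{Pike} = 79/6 − (1/3)q_{Mesa}.
Substituting the second reaction function into the first: q_{Mesa} = 97/6 − (1/3)(79/6 − (1/3)q_{Mesa}), which gives (8/9)q_{Mesa} = 106/9 ⇒ q_{Mesa} = 13.25.
Then q_{Pike} = 79/6 − (1/3)·13.25 = 8.75.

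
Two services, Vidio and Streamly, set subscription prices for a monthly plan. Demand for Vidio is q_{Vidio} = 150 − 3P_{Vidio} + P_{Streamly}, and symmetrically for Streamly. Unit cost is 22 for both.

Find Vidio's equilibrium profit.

1348.32

Vidio's profit: π = (P_{Vidio} − 22)(150 − 3P_{Vidio} + P_{Streamly}).
∂π/∂P_{Vidio} = 216 − 6P_{Vidio} + P_{Streamly} = 0 ⇒ P_{Vidio} = 36 + (1/6)P_{Streamly}.
The game is symmetric, so in equilibrium P_{Streamly} = P_{Vidio}: the reaction function gives (5/6)P_{Vidio} = 36, hence P_{Vidio} = 43.2.
q_{Vidio} = 150 − 3·43.2 + 43.2 = 63.6.
Profit = (43.2 − 22)·63.6 = 1348.32.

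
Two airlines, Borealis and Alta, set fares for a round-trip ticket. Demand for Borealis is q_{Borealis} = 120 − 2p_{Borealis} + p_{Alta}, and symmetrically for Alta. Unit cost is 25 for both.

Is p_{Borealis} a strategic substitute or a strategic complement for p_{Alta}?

Borealis's profit: π = (p_{Borealis} − 25)(120 − 2p_{Borealis} + p_{Alta}).
∂π/∂p_{Borealis} = 170 − 4p_{Borealis} + p_{Alta} = 0 ⇒ p_{Borealis} = 42.5 + 0.25p_{Alta}.
The best-response slope dp_{Borealis}/dp_{Alta} = 0.25 > 0: the reaction function is upward-sloping, so the choices are strategic complements.

strategic complements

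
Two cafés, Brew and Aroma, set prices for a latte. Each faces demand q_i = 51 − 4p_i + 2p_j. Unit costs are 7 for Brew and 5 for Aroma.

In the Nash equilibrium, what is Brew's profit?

Brew's profit: π = (p_{Brew} − 7)(51 − 4p_{Brew} + 2p_{Aroma}).
∂π/∂p_{Brew} = 79 − 8p_{Brew} + 2p_{Aroma} = 0 ⇒ p_{Brew} = 9.875 + 0.25p_{Aroma}.
Similarly p_{Aroma} = 8.875 + 0.25p_{Brew}.
Substituting the second reaction function into the first: p_{Brew} = 9.875 + 0.25(8.875 + 0.25p_{Brew}), which gives 0.9375p_{Brew} = 387/32 ⇒ p_{Brew} = 12.9.
Then p_{Aroma} = 8.875 + 0.25·12.9 = 12.1.
q_{Brew} = 51 − 4·12.9 + 2·12.1 = 23.6.
Profit = (12.9 − 7)·23.6 = 139.24.

139.24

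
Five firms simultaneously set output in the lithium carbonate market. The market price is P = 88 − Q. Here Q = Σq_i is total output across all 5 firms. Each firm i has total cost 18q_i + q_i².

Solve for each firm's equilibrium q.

8.75

A representative firm's profit is π_i = q_i(88 − Q) − 18q_i − q_i², with Q = q_i + Σ_{j≠i} q_j.
First-order condition: 70 − 4q_i − Σ_{j≠i} q_j = 0.
Imposing symmetry (q_j = q for all j) turns Σ_{j≠i} q_j into 4q, so 70 = 8q and q = 8.75.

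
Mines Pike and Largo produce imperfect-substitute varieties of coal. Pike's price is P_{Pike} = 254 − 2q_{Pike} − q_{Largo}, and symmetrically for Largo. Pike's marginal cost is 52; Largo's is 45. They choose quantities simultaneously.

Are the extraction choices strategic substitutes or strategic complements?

strategic substitutes

Mine Pike's profit: π = q_{Pike}(254 − 2q_{Pike} − q_{Largo}) − 52q_{Pike}.
∂π/∂q_{Pike} = 202 − 4q_{Pike} − q_{Largo} = 0 ⇒ q_{Pike} = 50.5 − 0.25q_{Largo}.
The best-response slope dq_{Pike}/dq_{Largo} = −0.25 < 0: the reaction function is downward-sloping, so the choices are strategic substitutes.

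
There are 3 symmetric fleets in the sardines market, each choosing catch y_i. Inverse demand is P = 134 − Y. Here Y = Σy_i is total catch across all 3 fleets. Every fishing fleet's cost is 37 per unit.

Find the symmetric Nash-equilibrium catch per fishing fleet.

24.25

A representative fishing fleet's profit is π_i = y_i(134 − Y) − 37y_i, with Y = y_i + Σ_{j≠i} y_j.
First-order condition: 97 − 2y_i − Σ_{j≠i} y_j = 0.
Imposing symmetry (y_j = y for all j) turns Σ_{j≠i} y_j into 2y, so 97 = 4y and y = 24.25.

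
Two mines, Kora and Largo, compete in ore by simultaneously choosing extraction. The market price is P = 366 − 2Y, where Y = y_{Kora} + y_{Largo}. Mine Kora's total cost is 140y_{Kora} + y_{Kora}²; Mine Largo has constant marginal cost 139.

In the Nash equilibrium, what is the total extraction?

68

Mine Kora's profit: π = y_{Kora}(366 − 2(y_{Kora} + y_{Largo})) − 140y_{Kora} − y_{Kora}².
∂π/∂y_{Kora} = 226 − 6y_{Kora} − 2y_{Largo} = 0, so y_{Kora} = 113/3 − (1/3)y_{Largo}.
For Largo: ∂π/∂y_{Largo} = 227 − 4y_{Largo} − 2y_{Kora} = 0 ⇒ y_{Largo} = 56.75 − 0.5y_{Kora}.
Solving the two reaction functions simultaneously: (1 − (−1/3)(−0.5))y_{Kora} = 113/3 − (1/3)·56.75, so (5/6)y_{Kora} = 18.75 and y_{Kora} = 22.5.
Then y_{Largo} = 56.75 − 0.5·22.5 = 45.5.
Total extraction: 22.5 + 45.5 = 68.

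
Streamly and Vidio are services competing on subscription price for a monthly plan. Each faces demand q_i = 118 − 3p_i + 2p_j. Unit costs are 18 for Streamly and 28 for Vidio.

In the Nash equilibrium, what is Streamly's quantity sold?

Streamly's profit: π = (p_{Streamly} − 18)(118 − 3p_{Streamly} + 2p_{Vidio}).
∂π/∂p_{Streamly} = 172 − 6p_{Streamly} + 2p_{Vidio} = 0 ⇒ p_{Streamly} = 86/3 + (1/3)p_{Vidio}.
Similarly p_{Vidio} = 101/3 + (1/3)p_{Streamly}.
Plugging p_{Vidio} into Streamly's best response: p_{Streamly} = 86/3 + (1/3)(101/3 + (1/3)p_{Streamly}) ⇒ (8/9)p_{Streamly} = 359/9, so p_{Streamly} = 44.875.
Then p_{Vidio} = 101/3 + (1/3)·44.875 = 48.625.
q_{Streamly} = 118 − 3·44.875 + 2·48.625 = 80.625.

80.625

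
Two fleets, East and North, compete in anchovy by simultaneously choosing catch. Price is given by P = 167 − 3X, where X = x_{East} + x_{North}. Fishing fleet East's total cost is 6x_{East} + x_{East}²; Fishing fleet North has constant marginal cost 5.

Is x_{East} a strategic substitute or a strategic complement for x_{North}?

Fishing fleet East's profit: π = x_{East}(167 − 3(x_{East} + x_{North})) − 6x_{East} − x_{East}².
∂π/∂x_{East} = 161 − 8x_{East} − 3x_{North} = 0, so x_{East} = 20.125 − 0.375x_{North}.
The best-response slope dx_{East}/dx_{North} = −0.375 < 0: the reaction function is downward-sloping, so the choices are strategic substitutes.

strategic substitutes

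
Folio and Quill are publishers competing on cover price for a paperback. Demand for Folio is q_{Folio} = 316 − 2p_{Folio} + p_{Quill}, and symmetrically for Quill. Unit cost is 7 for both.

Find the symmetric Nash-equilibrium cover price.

Folio's profit: π = (p_{Folio} − 7)(316 − 2p_{Folio} + p_{Quill}).
∂π/∂p_{Folio} = 330 − 4p_{Folio} + p_{Quill} = 0 ⇒ p_{Folio} = 82.5 + 0.25p_{Quill}.
Setting p_{Folio} = p_{Quill} in the reaction function: p_{Folio} = 82.5 + 0.25p_{Folio}, so p_{Folio} = 82.5 / 0.75 = 110.

110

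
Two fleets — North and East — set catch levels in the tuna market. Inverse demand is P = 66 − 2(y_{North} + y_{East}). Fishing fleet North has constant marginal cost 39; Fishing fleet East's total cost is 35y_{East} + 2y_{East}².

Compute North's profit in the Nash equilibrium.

Fishing fleet North's profit: π = y_{North}(66 − 2(y_{North} + y_{East})) − 39y_{North}.
∂π/∂y_{North} = 27 − 4y_{North} − 2y_{East} = 0, so y_{North} = 6.75 − 0.5y_{East}.
For East: ∂π/∂y_{East} = 31 − 8y_{East} − 2y_{North} = 0 ⇒ y_{East} = 3.875 − 0.25y_{North}.
Substituting the second reaction function into the first: y_{North} = 6.75 − 0.5(3.875 − 0.25y_{North}), which gives 0.875y_{North} = 4.8125 ⇒ y_{North} = 5.5.
Then y_{East} = 3.875 − 0.25·5.5 = 2.5.
Price P = 66 − 2·8 = 50.
North's profit: (50 − 39)·5.5 = 60.5.

60.5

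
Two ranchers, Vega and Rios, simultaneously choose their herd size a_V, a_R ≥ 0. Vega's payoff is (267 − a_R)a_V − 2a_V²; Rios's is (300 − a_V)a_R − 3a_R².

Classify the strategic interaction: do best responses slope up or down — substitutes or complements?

Expanding Vega's payoff: 267a_V − a_Ra_V − 2a_V².
∂π/∂a_V = 267 − a_R − 4a_V = 0, so a_V = 66.75 − 0.25a_R.
The best-response slope da_V/da_R = −0.25 < 0: the reaction function is downward-sloping, so the choices are strategic substitutes.

strategic substitutes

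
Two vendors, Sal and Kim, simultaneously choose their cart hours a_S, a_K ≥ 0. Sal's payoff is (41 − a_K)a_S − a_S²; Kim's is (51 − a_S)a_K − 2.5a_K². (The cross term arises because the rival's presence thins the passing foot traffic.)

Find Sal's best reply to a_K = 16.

Expanding Sal's payoff: 41a_S − a_Ka_S − a_S².
∂π/∂a_S = 41 − a_K − 2a_S = 0, so a_S = 20.5 − 0.5a_K.
At a_K = 16: a_S = 20.5 − 0.5·16 = 12.5.

12.5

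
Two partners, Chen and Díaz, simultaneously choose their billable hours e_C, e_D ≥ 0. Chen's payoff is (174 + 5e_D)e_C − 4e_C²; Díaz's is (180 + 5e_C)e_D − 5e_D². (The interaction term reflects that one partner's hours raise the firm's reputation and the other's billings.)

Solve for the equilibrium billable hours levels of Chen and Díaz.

Expanding Chen's payoff: 174e_C + 5e_De_C − 4e_C².
∂π/∂e_C = 174 + 5e_D − 8e_C = 0, so e_C = 21.75 + 0.625e_D.
Likewise for Díaz: e_D = 18 + 0.5e_C.
Substituting the second reaction function into the first: e_C = 21.75 + 0.625(18 + 0.5e_C), which gives 0.6875e_C = 33 ⇒ e_C = 48.
Then e_D = 18 + 0.5·48 = 42.

48, 42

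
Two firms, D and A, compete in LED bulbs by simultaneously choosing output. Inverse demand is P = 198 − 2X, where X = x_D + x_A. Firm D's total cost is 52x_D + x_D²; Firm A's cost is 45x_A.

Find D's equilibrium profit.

579.63

Firm D's profit: π = x_D(198 − 2(x_D + x_A)) − 52x_D − x_D².
∂π/∂x_D = 146 − 6x_D − 2x_A = 0, so x_D = 73/3 − (1/3)x_A.
For A: ∂π/∂x_A = 153 − 4x_A − 2x_D = 0 ⇒ x_A = 38.25 − 0.5x_D.
Plugging x_A into D's best response: x_D = 73/3 − (1/3)(38.25 − 0.5x_D) ⇒ (5/6)x_D = 139/12, so x_D = 13.9.
Then x_A = 38.25 − 0.5·13.9 = 31.3.
Price P = 198 − 2·45.2 = 107.6.
D's profit: (107.6 − 52)·13.9 − (13.9)² = 579.63.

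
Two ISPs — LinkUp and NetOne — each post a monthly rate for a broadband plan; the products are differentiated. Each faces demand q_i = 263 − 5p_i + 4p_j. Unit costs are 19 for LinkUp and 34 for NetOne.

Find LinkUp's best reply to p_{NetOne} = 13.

LinkUp's profit: π = (p_{LinkUp} − 19)(263 − 5p_{LinkUp} + 4p_{NetOne}).
∂π/∂p_{LinkUp} = 358 − 10p_{LinkUp} + 4p_{NetOne} = 0 ⇒ p_{LinkUp} = 35.8 + 0.4p_{NetOne}.
At p_{NetOne} = 13: p_{LinkUp} = 35.8 + 0.4·13 = 41.

41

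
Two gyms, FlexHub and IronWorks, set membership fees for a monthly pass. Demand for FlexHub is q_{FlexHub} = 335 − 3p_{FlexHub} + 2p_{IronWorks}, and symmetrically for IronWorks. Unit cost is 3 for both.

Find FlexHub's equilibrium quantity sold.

249

FlexHub's profit: π = (p_{FlexHub} − 3)(335 − 3p_{FlexHub} + 2p_{IronWorks}).
∂π/∂p_{FlexHub} = 344 − 6p_{FlexHub} + 2p_{IronWorks} = 0 ⇒ p_{FlexHub} = 172/3 + (1/3)p_{IronWorks}.
By symmetry p_{IronWorks} = p_{FlexHub}; substituting into the reaction function, (2/3)p_{FlexHub} = 172/3 and p_{FlexHub} = 86.
q_{FlexHub} = 335 − 3·86 + 2·86 = 249.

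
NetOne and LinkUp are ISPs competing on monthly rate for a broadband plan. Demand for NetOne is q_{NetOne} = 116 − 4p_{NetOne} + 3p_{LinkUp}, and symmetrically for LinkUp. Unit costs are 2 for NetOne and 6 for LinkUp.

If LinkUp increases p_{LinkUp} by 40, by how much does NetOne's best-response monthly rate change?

15

NetOne's profit: π = (p_{NetOne} − 2)(116 − 4p_{NetOne} + 3p_{LinkUp}).
∂π/∂p_{NetOne} = 124 − 8p_{NetOne} + 3p_{LinkUp} = 0 ⇒ p_{NetOne} = 15.5 + 0.375p_{LinkUp}.
The reaction-function slope is 0.375, so a 40-unit rise in p_{LinkUp} moves p_{NetOne} by 0.375 × 40 = 15. NetOne's best response rises — the actions are strategic complements.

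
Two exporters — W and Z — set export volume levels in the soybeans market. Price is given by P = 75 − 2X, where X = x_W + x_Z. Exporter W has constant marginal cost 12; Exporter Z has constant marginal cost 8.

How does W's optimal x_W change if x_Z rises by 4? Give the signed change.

Exporter W's profit: π = x_W(75 − 2(x_W + x_Z)) − 12x_W.
∂π/∂x_W = 63 − 4x_W − 2x_Z = 0, so x_W = 15.75 − 0.5x_Z.
The reaction-function slope is −0.5, so a 4-unit rise in x_Z moves x_W by −0.5 × 4 = −2. W's best response falls — the actions are strategic substitutes.

-2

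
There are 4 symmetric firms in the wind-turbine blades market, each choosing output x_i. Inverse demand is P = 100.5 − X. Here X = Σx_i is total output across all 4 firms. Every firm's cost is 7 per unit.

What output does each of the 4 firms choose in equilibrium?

18.7

A representative firm's profit is π_i = x_i(100.5 − X) − 7x_i, with X = x_i + Σ_{j≠i} x_j.
First-order condition: 93.5 − 2x_i − Σ_{j≠i} x_j = 0.
With identical firms, set every x_j = x: then 93.5 − 2x − 3x = 0, i.e. x = 93.5/5 = 18.7.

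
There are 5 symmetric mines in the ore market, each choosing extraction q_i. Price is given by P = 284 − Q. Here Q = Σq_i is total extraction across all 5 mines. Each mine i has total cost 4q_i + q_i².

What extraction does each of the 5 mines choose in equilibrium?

A representative mine's profit is π_i = q_i(284 − Q) − 4q_i − q_i², with Q = q_i + Σ_{j≠i} q_j.
First-order condition: 280 − 4q_i − Σ_{j≠i} q_j = 0.
In a symmetric equilibrium every mine chooses the same q, so Σ_{j≠i} q_j = 4q. The condition becomes 280 − 8q = 0, giving q = 280/8 = 35.

35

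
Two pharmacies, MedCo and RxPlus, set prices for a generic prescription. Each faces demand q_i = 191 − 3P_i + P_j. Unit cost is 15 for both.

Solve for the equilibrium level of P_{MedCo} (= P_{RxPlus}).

MedCo's profit: π = (P_{MedCo} − 15)(191 − 3P_{MedCo} + P_{RxPlus}).
∂π/∂P_{MedCo} = 236 − 6P_{MedCo} + P_{RxPlus} = 0 ⇒ P_{MedCo} = 118/3 + (1/6)P_{RxPlus}.
Setting P_{MedCo} = P_{RxPlus} in the reaction function: P_{MedCo} = 118/3 + (1/6)P_{MedCo}, so P_{MedCo} = (118/3) / (5/6) = 47.2.

47.2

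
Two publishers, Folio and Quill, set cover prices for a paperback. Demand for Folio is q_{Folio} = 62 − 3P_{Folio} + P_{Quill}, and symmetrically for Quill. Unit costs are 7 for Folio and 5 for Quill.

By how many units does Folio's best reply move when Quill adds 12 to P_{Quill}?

Folio's profit: π = (P_{Folio} − 7)(62 − 3P_{Folio} + P_{Quill}).
∂π/∂P_{Folio} = 83 − 6P_{Folio} + P_{Quill} = 0 ⇒ P_{Folio} = 83/6 + (1/6)P_{Quill}.
The reaction-function slope is 1/6, so a 12-unit rise in P_{Quill} moves P_{Folio} by 1/6 × 12 = 2. Folio's best response rises — the actions are strategic complements.

2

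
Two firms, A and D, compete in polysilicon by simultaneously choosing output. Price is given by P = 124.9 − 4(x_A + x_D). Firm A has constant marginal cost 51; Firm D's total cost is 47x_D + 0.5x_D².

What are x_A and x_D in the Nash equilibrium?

Firm A's profit: π = x_A(124.9 − 4(x_A + x_D)) − 51x_A.
∂π/∂x_A = 73.9 − 8x_A − 4x_D = 0, so x_A = 9.2375 − 0.5x_D.
For D: ∂π/∂x_D = 77.9 − 9x_D − 4x_A = 0 ⇒ x_D = 779/90 − (4/9)x_A.
Plugging x_D into A's best response: x_A = 9.2375 − 0.5(779/90 − (4/9)x_A) ⇒ (7/9)x_A = 707/144, so x_A = 6.3125.
Then x_D = 779/90 − (4/9)·6.3125 = 5.85.

6.3125, 5.85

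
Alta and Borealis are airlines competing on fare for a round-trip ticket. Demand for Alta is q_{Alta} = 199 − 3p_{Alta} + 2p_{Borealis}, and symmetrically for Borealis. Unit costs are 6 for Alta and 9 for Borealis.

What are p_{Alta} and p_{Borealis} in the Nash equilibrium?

54.8125, 55.9375

Alta's profit: π = (p_{Alta} − 6)(199 − 3p_{Alta} + 2p_{Borealis}).
∂π/∂p_{Alta} = 217 − 6p_{Alta} + 2p_{Borealis} = 0 ⇒ p_{Alta} = 217/6 + (1/3)p_{Borealis}.
Similarly p_{Borealis} = 113/3 + (1/3)p_{Alta}.
Solving the two reaction functions simultaneously: (1 − (1/3)(1/3))p_{Alta} = 217/6 + (1/3)·(113/3), so (8/9)p_{Alta} = 877/18 and p_{Alta} = 54.8125.
Then p_{Borealis} = 113/3 + (1/3)·54.8125 = 55.9375.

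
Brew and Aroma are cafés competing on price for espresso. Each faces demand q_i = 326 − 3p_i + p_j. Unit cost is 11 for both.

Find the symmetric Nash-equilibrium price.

71.8

Brew's profit: π = (p_{Brew} − 11)(326 − 3p_{Brew} + p_{Aroma}).
∂π/∂p_{Brew} = 359 − 6p_{Brew} + p_{Aroma} = 0 ⇒ p_{Brew} = 359/6 + (1/6)p_{Aroma}.
By symmetry p_{Aroma} = p_{Brew}; substituting into the reaction function, (5/6)p_{Brew} = 359/6 and p_{Brew} = 71.8.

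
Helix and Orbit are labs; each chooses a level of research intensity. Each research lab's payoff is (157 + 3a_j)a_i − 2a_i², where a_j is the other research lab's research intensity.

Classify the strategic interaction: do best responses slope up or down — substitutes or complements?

strategic complements

Helix's payoff is (157 + 3a_O)a_H − 2a_H².
∂π/∂a_H = 157 + 3a_O − 4a_H = 0, so a_H = 39.25 + 0.75a_O.
The best-response slope da_H/da_O = 0.75 > 0: the reaction function is upward-sloping, so the choices are strategic complements.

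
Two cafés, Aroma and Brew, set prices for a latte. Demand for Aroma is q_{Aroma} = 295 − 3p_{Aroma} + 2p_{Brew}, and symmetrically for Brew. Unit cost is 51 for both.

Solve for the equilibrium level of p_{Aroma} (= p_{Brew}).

Aroma's profit: π = (p_{Aroma} − 51)(295 − 3p_{Aroma} + 2p_{Brew}).
∂π/∂p_{Aroma} = 448 − 6p_{Aroma} + 2p_{Brew} = 0 ⇒ p_{Aroma} = 224/3 + (1/3)p_{Brew}.
The game is symmetric, so in equilibrium p_{Brew} = p_{Aroma}: the reaction function gives (2/3)p_{Aroma} = 224/3, hence p_{Aroma} = 112.

112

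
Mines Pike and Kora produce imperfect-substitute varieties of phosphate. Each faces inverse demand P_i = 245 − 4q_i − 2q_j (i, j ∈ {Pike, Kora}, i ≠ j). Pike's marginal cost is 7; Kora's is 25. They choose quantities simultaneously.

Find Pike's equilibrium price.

Mine Pike's profit: π = q_{Pike}(245 − 4q_{Pike} − 2q_{Kora}) − 7q_{Pike}.
∂π/∂q_{Pike} = 238 − 8q_{Pike} − 2q_{Kora} = 0 ⇒ q_{Pike} = 29.75 − 0.25q_{Kora}.
Similarly q_{Kora} = 27.5 − 0.25q_{Pike}.
Solving the two reaction functions simultaneously: (1 − (−0.25)(−0.25))q_{Pike} = 29.75 − 0.25·27.5, so 0.9375q_{Pike} = 22.875 and q_{Pike} = 24.4.
Then q_{Kora} = 27.5 − 0.25·24.4 = 21.4.
P_{Pike} = 245 − 4·24.4 − 2·21.4 = 104.6.

104.6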